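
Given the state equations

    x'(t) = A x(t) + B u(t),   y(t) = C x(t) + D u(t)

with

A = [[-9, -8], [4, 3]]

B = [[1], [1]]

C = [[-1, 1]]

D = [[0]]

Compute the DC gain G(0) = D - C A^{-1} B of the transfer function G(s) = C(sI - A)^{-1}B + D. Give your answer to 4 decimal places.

G(0) = C(-A)^{-1}B + D = -C A^{-1} B + D.
det A = 5, so A^{-1} = (1/5)·adj(A) = [[3/5, 8/5], [-4/5, -9/5]]
A^{-1} B = [11/5, -13/5]^T
C A^{-1} B = -24/5
G(0) = D - C A^{-1} B = 0 - (-24/5) = 24/5 ≈ 4.8000

4.8000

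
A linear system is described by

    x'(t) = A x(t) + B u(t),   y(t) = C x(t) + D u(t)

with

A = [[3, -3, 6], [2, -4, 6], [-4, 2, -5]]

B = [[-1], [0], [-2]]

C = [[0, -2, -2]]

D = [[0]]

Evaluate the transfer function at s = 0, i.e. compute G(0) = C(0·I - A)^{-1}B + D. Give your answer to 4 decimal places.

G(0) = C(-A)^{-1}B + D = -C A^{-1} B + D.
det A = -6, so A^{-1} = (1/-6)·adj(A) = [[-4/3, 1/2, -1], [7/3, -3/2, 1], [2, -1, 1]]
A^{-1} B = [10/3, -13/3, -4]^T
C A^{-1} B = 50/3
G(0) = D - C A^{-1} B = 0 - (50/3) = -50/3 ≈ -16.6667

-16.6667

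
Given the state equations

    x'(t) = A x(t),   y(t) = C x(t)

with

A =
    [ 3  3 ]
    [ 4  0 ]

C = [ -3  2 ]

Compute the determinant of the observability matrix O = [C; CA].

CA = [[-1, -9]]
Observability matrix O = [C; CA] = [[-3, 2], [-1, -9]]
det(O) = (-3)·(-9) - 2·(-1) = 27 - (-2) = 29
Since det(O) ≠ 0, rank(O) = 2 and the system is completely observable.

29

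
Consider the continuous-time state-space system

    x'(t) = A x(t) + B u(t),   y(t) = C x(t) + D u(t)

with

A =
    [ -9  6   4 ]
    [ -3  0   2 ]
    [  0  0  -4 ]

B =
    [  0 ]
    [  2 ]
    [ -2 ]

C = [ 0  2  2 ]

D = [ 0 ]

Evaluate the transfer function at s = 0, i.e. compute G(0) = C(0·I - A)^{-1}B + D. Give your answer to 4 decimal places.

G(0) = C(-A)^{-1}B + D = -C A^{-1} B + D.
det A = -72, so A^{-1} = (1/-72)·adj(A) = [[0, -1/3, -1/6], [1/6, -1/2, -1/12], [0, 0, -1/4]]
A^{-1} B = [-1/3, -5/6, 1/2]^T
C A^{-1} B = -2/3
G(0) = D - C A^{-1} B = 0 - (-2/3) = 2/3 ≈ 0.6667

0.6667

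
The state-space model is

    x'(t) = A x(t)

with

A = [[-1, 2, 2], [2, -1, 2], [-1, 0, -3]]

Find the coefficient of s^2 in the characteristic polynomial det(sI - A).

5

Expand det(sI - A) for the 3×3 matrix.
p(s) = s^3 + 5s^2 + 5s - 3.
(Check: constant term = det(-A) = (-1)^3 det A = -3; coefficient of s^2 = -tr A = 5.)
The coefficient of s^2 is 5.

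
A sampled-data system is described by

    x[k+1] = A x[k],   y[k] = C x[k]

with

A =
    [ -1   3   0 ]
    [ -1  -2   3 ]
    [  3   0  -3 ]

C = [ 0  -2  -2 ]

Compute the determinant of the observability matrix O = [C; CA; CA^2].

-256

CA = [[-4, 4, 0]]
CA^2 = [[0, -20, 12]]
Observability matrix O = [C; CA; CA^2] = [[0, -2, -2], [-4, 4, 0], [0, -20, 12]]
Expanding along the first row, det(O) = 0·(4·12 - 0·(-20)) - (-2)·((-4)·12 - 0·0) + (-2)·((-4)·(-20) - 4·0) = 0·48 - (-2)·(-48) + (-2)·80 = -256
Since det(O) ≠ 0, rank(O) = 3 and the system is completely observable.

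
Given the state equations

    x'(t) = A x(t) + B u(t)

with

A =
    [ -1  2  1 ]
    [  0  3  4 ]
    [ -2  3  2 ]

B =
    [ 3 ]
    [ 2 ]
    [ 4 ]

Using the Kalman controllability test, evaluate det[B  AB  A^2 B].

AB = [[5], [22], [8]]
A^2B = [[47], [98], [72]]
Controllability matrix C = [B  AB  A^2B] = [[3, 5, 47], [2, 22, 98], [4, 8, 72]]
Expanding along the first row, det(C) = 3·(22·72 - 98·8) - 5·(2·72 - 98·4) + 47·(2·8 - 22·4) = 3·800 - 5·(-248) + 47·(-72) = 256
Since det(C) ≠ 0, rank(C) = 3 and the system is completely controllable.

256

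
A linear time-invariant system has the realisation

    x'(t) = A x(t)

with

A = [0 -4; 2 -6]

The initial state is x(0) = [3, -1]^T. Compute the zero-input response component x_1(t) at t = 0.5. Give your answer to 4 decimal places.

det(sI - A) = s^2 - (tr A)s + det A, with tr A = 0 + (-6) = -6 and det A = 0·(-6) - (-4)·2 = 0 - (-8) = 8.
So p(s) = det(sI - A) = s^2 + 6s + 8.
Factor s^2 + 6s + 8: two numbers with sum -6 and product 8 are -2 and -4, so s^2 + 6s + 8 = (s + 2)(s + 4).
Hence p(s) = (s + 2) (s + 4), with roots -4, -2.
The eigenvalues -4, -2 are distinct and real, so A is diagonalisable and x(t) = e^{At} x(0) = V diag(e^{λ_i t}) V^{-1} x(0), where the columns of V are the eigenvectors.
λ = -4: A - (-4)I = [[4, -4], [2, -2]]. Row 1 gives 4·v1 + (-4)·v2 = 0, so take v_1 = [-1, -1]^T.
λ = -2: A - (-2)I = [[2, -4], [2, -4]]. Row 1 gives 2·v1 + (-4)·v2 = 0, so take v_2 = [2, 1]^T.
V = [v_1 v_2] = [[-1, 2], [-1, 1]] has det V = 1, so V^{-1} = adj(V)/det V = [[1, -2], [1, -1]].
Modal coordinates z(0) = V^{-1} x(0): 1·3 + (-2)·(-1) = 5; 1·3 + (-1)·(-1) = 4; so z(0) = [5, 4]^T.
x_1(t) = Σ_i (v_i)_1 · z_i(0) · e^{λ_i t} (row 1 of V times the modal terms).
x_1(0.5) = (-1)·5·e^{-4·0.5} + 2·4·e^{-2·0.5} = (-5)·0.135335 + 8·0.367879 = 2.2664.

2.2664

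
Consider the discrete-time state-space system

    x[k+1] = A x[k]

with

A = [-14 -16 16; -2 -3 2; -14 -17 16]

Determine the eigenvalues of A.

det(zI - A) = z^3 - (tr A)z^2 + (M11 + M22 + M33)z - det A, where Mii is the 2×2 principal minor of A obtained by deleting row i and column i.
tr A = (-14) + (-3) + 16 = -1; M11 = (-3)·16 - 2·(-17) = -48 - (-34) = -14; M22 = (-14)·16 - 16·(-14) = -224 - (-224) = 0; M33 = (-14)·(-3) - (-16)·(-2) = 42 - 32 = 10; sum of minors = -4.
det A = (-14)·((-3)·16 - 2·(-17)) - (-16)·((-2)·16 - 2·(-14)) + 16·((-2)·(-17) - (-3)·(-14)) = (-14)·(-14) - (-16)·(-4) + 16·(-8) = 4.
So p(z) = det(zI - A) = z^3 + z^2 - 4z - 4.
Rational-root test: any integer root divides -4. Testing small divisors, z = -1 works: p(-1) = -1 + 1 + 4 + (-4) = 0, so (z + 1) is a factor.
Dividing, p(z) = (z + 1)(z^2 - 4).
Factor z^2 - 4: two numbers with sum 0 and product -4 are 2 and -2, so z^2 - 4 = (z - 2)(z + 2).
Hence p(z) = (z - 2) (z + 1) (z + 2), with roots -2, -1, 2.

-2, -1, 2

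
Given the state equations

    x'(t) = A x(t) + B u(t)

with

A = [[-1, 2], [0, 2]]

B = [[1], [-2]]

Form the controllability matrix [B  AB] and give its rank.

AB = [[-5], [-4]]
Controllability matrix C = [B  AB] = [[1, -5], [-2, -4]]
det(C) = 1·(-4) - (-5)·(-2) = -4 - 10 = -14 ≠ 0, so rank(C) = 2.
rank(C) = 2 = n, so the pair (A, B) is completely controllable.

2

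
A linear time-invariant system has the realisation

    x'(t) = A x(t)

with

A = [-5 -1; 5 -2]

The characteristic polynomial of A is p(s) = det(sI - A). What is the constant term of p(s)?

For a 2×2 matrix, det(sI - A) = s^2 - (tr A)s + det A.
tr A = -7, det A = 15.
So p(s) = s^2 + 7s + 15.
The constant term is 15.

15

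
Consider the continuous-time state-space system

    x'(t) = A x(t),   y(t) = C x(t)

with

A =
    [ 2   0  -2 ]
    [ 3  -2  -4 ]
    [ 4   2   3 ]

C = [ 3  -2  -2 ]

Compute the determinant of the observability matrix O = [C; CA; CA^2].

-544

CA = [[-8, 0, -4]]
CA^2 = [[-32, -8, 4]]
Observability matrix O = [C; CA; CA^2] = [[3, -2, -2], [-8, 0, -4], [-32, -8, 4]]
Expanding along the first row, det(O) = 3·(0·4 - (-4)·(-8)) - (-2)·((-8)·4 - (-4)·(-32)) + (-2)·((-8)·(-8) - 0·(-32)) = 3·(-32) - (-2)·(-160) + (-2)·64 = -544
Since det(O) ≠ 0, rank(O) = 3 and the system is completely observable.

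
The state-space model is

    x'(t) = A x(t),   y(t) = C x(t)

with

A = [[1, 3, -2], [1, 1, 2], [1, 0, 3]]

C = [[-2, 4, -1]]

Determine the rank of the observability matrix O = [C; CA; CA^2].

CA = [[1, -2, 9]]
CA^2 = [[8, 1, 21]]
Observability matrix O = [C; CA; CA^2] = [[-2, 4, -1], [1, -2, 9], [8, 1, 21]]
det(O) = (-2)·((-2)·21 - 9·1) - 4·(1·21 - 9·8) + (-1)·(1·1 - (-2)·8) = (-2)·(-51) - 4·(-51) + (-1)·17 = 289 ≠ 0, so rank(O) = 3.
rank(O) = 3 = n, so the pair (A, C) is completely observable.

3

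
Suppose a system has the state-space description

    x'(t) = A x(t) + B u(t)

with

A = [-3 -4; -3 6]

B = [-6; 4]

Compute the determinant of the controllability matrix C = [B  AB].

-260

AB = [[2], [42]]
Controllability matrix C = [B  AB] = [[-6, 2], [4, 42]]
det(C) = (-6)·42 - 2·4 = -252 - 8 = -260
Since det(C) ≠ 0, rank(C) = 2 and the system is completely controllable.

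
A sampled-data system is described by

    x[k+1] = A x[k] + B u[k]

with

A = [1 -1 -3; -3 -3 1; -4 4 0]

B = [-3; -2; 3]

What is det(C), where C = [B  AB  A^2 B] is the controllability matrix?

AB = [[-10], [18], [4]]
A^2B = [[-40], [-20], [112]]
Controllability matrix C = [B  AB  A^2B] = [[-3, -10, -40], [-2, 18, -20], [3, 4, 112]]
Expanding along the first row, det(C) = (-3)·(18·112 - (-20)·4) - (-10)·((-2)·112 - (-20)·3) + (-40)·((-2)·4 - 18·3) = (-3)·2096 - (-10)·(-164) + (-40)·(-62) = -5448
Since det(C) ≠ 0, rank(C) = 3 and the system is completely controllable.

-5448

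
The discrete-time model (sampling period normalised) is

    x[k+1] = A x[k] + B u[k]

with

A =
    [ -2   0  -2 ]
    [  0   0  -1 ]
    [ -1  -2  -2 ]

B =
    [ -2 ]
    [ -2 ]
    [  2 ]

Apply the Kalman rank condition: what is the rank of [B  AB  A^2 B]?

AB = [[0], [-2], [2]]
A^2B = [[-4], [-2], [0]]
Controllability matrix C = [B  AB  A^2B] = [[-2, 0, -4], [-2, -2, -2], [2, 2, 0]]
det(C) = (-2)·((-2)·0 - (-2)·2) - 0·((-2)·0 - (-2)·2) + (-4)·((-2)·2 - (-2)·2) = (-2)·4 - 0·4 + (-4)·0 = -8 ≠ 0, so rank(C) = 3.
rank(C) = 3 = n, so the pair (A, B) is completely controllable.

3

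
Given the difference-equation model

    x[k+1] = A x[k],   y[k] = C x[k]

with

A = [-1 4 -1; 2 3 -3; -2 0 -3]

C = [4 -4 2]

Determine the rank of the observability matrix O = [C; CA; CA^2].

CA = [[-16, 4, 2]]
CA^2 = [[20, -52, -2]]
Observability matrix O = [C; CA; CA^2] = [[4, -4, 2], [-16, 4, 2], [20, -52, -2]]
det(O) = 4·(4·(-2) - 2·(-52)) - (-4)·((-16)·(-2) - 2·20) + 2·((-16)·(-52) - 4·20) = 4·96 - (-4)·(-8) + 2·752 = 1856 ≠ 0, so rank(O) = 3.
rank(O) = 3 = n, so the pair (A, C) is completely observable.

3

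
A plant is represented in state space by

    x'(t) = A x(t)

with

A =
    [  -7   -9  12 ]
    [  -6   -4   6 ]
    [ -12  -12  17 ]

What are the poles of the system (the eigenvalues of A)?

-1, 2, 5

det(sI - A) = s^3 - (tr A)s^2 + (M11 + M22 + M33)s - det A, where Mii is the 2×2 principal minor of A obtained by deleting row i and column i.
tr A = (-7) + (-4) + 17 = 6; M11 = (-4)·17 - 6·(-12) = -68 - (-72) = 4; M22 = (-7)·17 - 12·(-12) = -119 - (-144) = 25; M33 = (-7)·(-4) - (-9)·(-6) = 28 - 54 = -26; sum of minors = 3.
det A = (-7)·((-4)·17 - 6·(-12)) - (-9)·((-6)·17 - 6·(-12)) + 12·((-6)·(-12) - (-4)·(-12)) = (-7)·4 - (-9)·(-30) + 12·24 = -10.
So p(s) = det(sI - A) = s^3 - 6s^2 + 3s + 10.
Rational-root test: any integer root divides 10. Testing small divisors, s = -1 works: p(-1) = -1 + (-6) + (-3) + 10 = 0, so (s + 1) is a factor.
Dividing, p(s) = (s + 1)(s^2 - 7s + 10).
Factor s^2 - 7s + 10: two numbers with sum 7 and product 10 are 5 and 2, so s^2 - 7s + 10 = (s - 5)(s - 2).
Hence p(s) = (s - 5) (s - 2) (s + 1), with roots -1, 2, 5.
At least one eigenvalue has non-negative real part, so the system is not asymptotically stable.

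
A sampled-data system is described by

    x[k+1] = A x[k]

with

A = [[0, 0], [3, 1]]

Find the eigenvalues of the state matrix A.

0, 1

det(zI - A) = z^2 - (tr A)z + det A, with tr A = 0 + 1 = 1 and det A = 0·1 - 0·3 = 0 - 0 = 0.
So p(z) = det(zI - A) = z^2 - z.
Factor z^2 - z: two numbers with sum 1 and product 0 are 1 and 0, so z^2 - z = z(z - 1).
Hence p(z) = z (z - 1), with roots 0, 1.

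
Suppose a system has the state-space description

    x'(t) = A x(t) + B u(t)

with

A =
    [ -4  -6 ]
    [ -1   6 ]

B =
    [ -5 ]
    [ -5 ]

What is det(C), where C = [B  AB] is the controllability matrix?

AB = [[50], [-25]]
Controllability matrix C = [B  AB] = [[-5, 50], [-5, -25]]
det(C) = (-5)·(-25) - 50·(-5) = 125 - (-250) = 375
Since det(C) ≠ 0, rank(C) = 2 and the system is completely controllable.

375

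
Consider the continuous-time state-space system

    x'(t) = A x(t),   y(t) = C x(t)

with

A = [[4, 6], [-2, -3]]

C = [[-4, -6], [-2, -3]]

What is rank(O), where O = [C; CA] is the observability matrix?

1

CA = [[-4, -6], [-2, -3]]
Observability matrix O = [C; CA] = [[-4, -6], [-2, -3], [-4, -6], [-2, -3]]
Every row of O is a scalar multiple of row 1 = [-4, -6] (multipliers 1, 1/2, 1, 1/2), so the rows span a one-dimensional space.
O ≠ 0, hence rank(O) = 1.
rank(O) = 1 < n = 2, so the pair (A, C) is not completely observable.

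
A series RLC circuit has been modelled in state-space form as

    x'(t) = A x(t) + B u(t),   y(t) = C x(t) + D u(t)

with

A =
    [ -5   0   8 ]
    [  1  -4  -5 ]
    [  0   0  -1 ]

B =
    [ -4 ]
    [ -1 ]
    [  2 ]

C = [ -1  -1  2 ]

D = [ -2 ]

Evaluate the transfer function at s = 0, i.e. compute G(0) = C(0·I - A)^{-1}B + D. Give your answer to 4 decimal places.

1.7500

G(0) = C(-A)^{-1}B + D = -C A^{-1} B + D.
det A = -20, so A^{-1} = (1/-20)·adj(A) = [[-1/5, 0, -8/5], [-1/20, -1/4, 17/20], [0, 0, -1]]
A^{-1} B = [-12/5, 43/20, -2]^T
C A^{-1} B = -15/4
G(0) = D - C A^{-1} B = -2 - (-15/4) = 7/4 ≈ 1.7500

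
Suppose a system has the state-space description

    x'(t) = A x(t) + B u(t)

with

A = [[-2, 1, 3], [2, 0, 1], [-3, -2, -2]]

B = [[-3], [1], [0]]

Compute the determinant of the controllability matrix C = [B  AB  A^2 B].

195

AB = [[7], [-6], [7]]
A^2B = [[1], [21], [-23]]
Controllability matrix C = [B  AB  A^2B] = [[-3, 7, 1], [1, -6, 21], [0, 7, -23]]
Expanding along the first row, det(C) = (-3)·((-6)·(-23) - 21·7) - 7·(1·(-23) - 21·0) + 1·(1·7 - (-6)·0) = (-3)·(-9) - 7·(-23) + 1·7 = 195
Since det(C) ≠ 0, rank(C) = 3 and the system is completely controllable.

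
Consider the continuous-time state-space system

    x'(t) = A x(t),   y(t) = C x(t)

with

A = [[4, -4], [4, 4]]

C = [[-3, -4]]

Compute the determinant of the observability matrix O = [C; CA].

-100

CA = [[-28, -4]]
Observability matrix O = [C; CA] = [[-3, -4], [-28, -4]]
det(O) = (-3)·(-4) - (-4)·(-28) = 12 - 112 = -100
Since det(O) ≠ 0, rank(O) = 2 and the system is completely observable.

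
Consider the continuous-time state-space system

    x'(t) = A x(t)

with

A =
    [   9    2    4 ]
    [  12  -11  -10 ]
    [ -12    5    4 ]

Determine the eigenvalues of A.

-6, 3, 5

det(sI - A) = s^3 - (tr A)s^2 + (M11 + M22 + M33)s - det A, where Mii is the 2×2 principal minor of A obtained by deleting row i and column i.
tr A = 9 + (-11) + 4 = 2; M11 = (-11)·4 - (-10)·5 = -44 - (-50) = 6; M22 = 9·4 - 4·(-12) = 36 - (-48) = 84; M33 = 9·(-11) - 2·12 = -99 - 24 = -123; sum of minors = -33.
det A = 9·((-11)·4 - (-10)·5) - 2·(12·4 - (-10)·(-12)) + 4·(12·5 - (-11)·(-12)) = 9·6 - 2·(-72) + 4·(-72) = -90.
So p(s) = det(sI - A) = s^3 - 2s^2 - 33s + 90.
Rational-root test: any integer root divides 90. Testing small divisors, s = 3 works: p(3) = 27 + (-18) + (-99) + 90 = 0, so (s - 3) is a factor.
Dividing, p(s) = (s - 3)(s^2 + s - 30).
Factor s^2 + s - 30: two numbers with sum -1 and product -30 are 5 and -6, so s^2 + s - 30 = (s - 5)(s + 6).
Hence p(s) = (s - 5) (s - 3) (s + 6), with roots -6, 3, 5.
At least one eigenvalue has non-negative real part, so the system is not asymptotically stable.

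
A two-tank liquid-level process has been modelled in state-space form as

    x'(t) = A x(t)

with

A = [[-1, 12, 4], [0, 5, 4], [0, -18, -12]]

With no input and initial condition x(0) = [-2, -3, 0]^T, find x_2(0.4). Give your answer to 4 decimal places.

det(sI - A) = s^3 - (tr A)s^2 + (M11 + M22 + M33)s - det A, where Mii is the 2×2 principal minor of A obtained by deleting row i and column i.
tr A = (-1) + 5 + (-12) = -8; M11 = 5·(-12) - 4·(-18) = -60 - (-72) = 12; M22 = (-1)·(-12) - 4·0 = 12 - 0 = 12; M33 = (-1)·5 - 12·0 = -5 - 0 = -5; sum of minors = 19.
det A = (-1)·(5·(-12) - 4·(-18)) - 12·(0·(-12) - 4·0) + 4·(0·(-18) - 5·0) = (-1)·12 - 12·0 + 4·0 = -12.
So p(s) = det(sI - A) = s^3 + 8s^2 + 19s + 12.
Rational-root test: any integer root divides 12. Testing small divisors, s = -1 works: p(-1) = -1 + 8 + (-19) + 12 = 0, so (s + 1) is a factor.
Dividing, p(s) = (s + 1)(s^2 + 7s + 12).
Factor s^2 + 7s + 12: two numbers with sum -7 and product 12 are -3 and -4, so s^2 + 7s + 12 = (s + 3)(s + 4).
Hence p(s) = (s + 1) (s + 3) (s + 4), with roots -4, -3, -1.
The eigenvalues -4, -3, -1 are distinct and real, so A is diagonalisable and x(t) = e^{At} x(0) = V diag(e^{λ_i t}) V^{-1} x(0), where the columns of V are the eigenvectors.
λ = -4: A - (-4)I = [[3, 12, 4], [0, 9, 4], [0, -18, -8]]. v must be orthogonal to every row; (row 1) × (row 2) = [12, -12, 27], so take v_1 = [4, -4, 9]^T.
λ = -3: A - (-3)I = [[2, 12, 4], [0, 8, 4], [0, -18, -9]]. v must be orthogonal to every row; (row 1) × (row 2) = [16, -8, 16], so take v_2 = [-2, 1, -2]^T.
λ = -1: A - (-1)I = [[0, 12, 4], [0, 6, 4], [0, -18, -11]]. v must be orthogonal to every row; (row 1) × (row 2) = [24, 0, 0], so take v_3 = [1, 0, 0]^T.
V = [v_1 v_2 v_3] = [[4, -2, 1], [-4, 1, 0], [9, -2, 0]] has det V = -1, so V^{-1} = adj(V)/det V = [[0, 2, 1], [0, 9, 4], [1, 10, 4]].
Modal coordinates z(0) = V^{-1} x(0): 0·(-2) + 2·(-3) + 1·0 = -6; 0·(-2) + 9·(-3) + 4·0 = -27; 1·(-2) + 10·(-3) + 4·0 = -32; so z(0) = [-6, -27, -32]^T.
x_2(t) = Σ_i (v_i)_2 · z_i(0) · e^{λ_i t} (row 2 of V times the modal terms).
x_2(0.4) = (-4)·(-6)·e^{-4·0.4} + 1·(-27)·e^{-3·0.4} + 0·(-32)·e^{-1·0.4} = 24·0.201897 + (-27)·0.301194 + 0·0.670320 = -3.2867.

-3.2867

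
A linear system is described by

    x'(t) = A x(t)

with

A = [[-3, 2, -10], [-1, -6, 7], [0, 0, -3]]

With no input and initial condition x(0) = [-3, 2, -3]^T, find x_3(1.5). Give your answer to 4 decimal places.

det(sI - A) = s^3 - (tr A)s^2 + (M11 + M22 + M33)s - det A, where Mii is the 2×2 principal minor of A obtained by deleting row i and column i.
tr A = (-3) + (-6) + (-3) = -12; M11 = (-6)·(-3) - 7·0 = 18 - 0 = 18; M22 = (-3)·(-3) - (-10)·0 = 9 - 0 = 9; M33 = (-3)·(-6) - 2·(-1) = 18 - (-2) = 20; sum of minors = 47.
det A = (-3)·((-6)·(-3) - 7·0) - 2·((-1)·(-3) - 7·0) + (-10)·((-1)·0 - (-6)·0) = (-3)·18 - 2·3 + (-10)·0 = -60.
So p(s) = det(sI - A) = s^3 + 12s^2 + 47s + 60.
Rational-root test: any integer root divides 60. Testing small divisors, s = -3 works: p(-3) = -27 + 108 + (-141) + 60 = 0, so (s + 3) is a factor.
Dividing, p(s) = (s + 3)(s^2 + 9s + 20).
Factor s^2 + 9s + 20: two numbers with sum -9 and product 20 are -4 and -5, so s^2 + 9s + 20 = (s + 4)(s + 5).
Hence p(s) = (s + 3) (s + 4) (s + 5), with roots -5, -4, -3.
The eigenvalues -5, -4, -3 are distinct and real, so A is diagonalisable and x(t) = e^{At} x(0) = V diag(e^{λ_i t}) V^{-1} x(0), where the columns of V are the eigenvectors.
λ = -5: A - (-5)I = [[2, 2, -10], [-1, -1, 7], [0, 0, 2]]. v must be orthogonal to every row; (row 1) × (row 2) = [4, -4, 0], so take v_1 = [-1, 1, 0]^T.
λ = -4: A - (-4)I = [[1, 2, -10], [-1, -2, 7], [0, 0, 1]]. v must be orthogonal to every row; (row 1) × (row 2) = [-6, 3, 0], so take v_2 = [-2, 1, 0]^T.
λ = -3: A - (-3)I = [[0, 2, -10], [-1, -3, 7], [0, 0, 0]]. v must be orthogonal to every row; (row 1) × (row 2) = [-16, 10, 2], so take v_3 = [-8, 5, 1]^T.
V = [v_1 v_2 v_3] = [[-1, -2, -8], [1, 1, 5], [0, 0, 1]] has det V = 1, so V^{-1} = adj(V)/det V = [[1, 2, -2], [-1, -1, -3], [0, 0, 1]].
Modal coordinates z(0) = V^{-1} x(0): 1·(-3) + 2·2 + (-2)·(-3) = 7; (-1)·(-3) + (-1)·2 + (-3)·(-3) = 10; 0·(-3) + 0·2 + 1·(-3) = -3; so z(0) = [7, 10, -3]^T.
x_3(t) = Σ_i (v_i)_3 · z_i(0) · e^{λ_i t} (row 3 of V times the modal terms).
x_3(1.5) = 0·7·e^{-5·1.5} + 0·10·e^{-4·1.5} + 1·(-3)·e^{-3·1.5} = 0·0.000553 + 0·0.002479 + (-3)·0.011109 = -0.0333.

-0.0333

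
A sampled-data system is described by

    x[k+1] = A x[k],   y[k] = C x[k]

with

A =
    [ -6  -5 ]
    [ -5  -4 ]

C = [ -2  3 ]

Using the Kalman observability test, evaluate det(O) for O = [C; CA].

13

CA = [[-3, -2]]
Observability matrix O = [C; CA] = [[-2, 3], [-3, -2]]
det(O) = (-2)·(-2) - 3·(-3) = 4 - (-9) = 13
Since det(O) ≠ 0, rank(O) = 2 and the system is completely observable.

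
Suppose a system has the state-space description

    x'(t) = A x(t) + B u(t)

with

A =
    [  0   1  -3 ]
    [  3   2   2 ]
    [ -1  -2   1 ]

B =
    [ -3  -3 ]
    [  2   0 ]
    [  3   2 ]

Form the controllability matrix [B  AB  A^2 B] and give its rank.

AB = [[-7, -6], [1, -5], [2, 5]]
A^2B = [[-5, -20], [-15, -18], [7, 21]]
Controllability matrix C = [B  AB  A^2B] = [[-3, -3, -7, -6, -5, -20], [2, 0, 1, -5, -15, -18], [3, 2, 2, 5, 7, 21]]
Take the 3×3 submatrix of C formed by columns 1, 2, 3: [[-3, -3, -7], [2, 0, 1], [3, 2, 2]]. Its determinant is (-3)·(0·2 - 1·2) - (-3)·(2·2 - 1·3) + (-7)·(2·2 - 0·3) = (-3)·(-2) - (-3)·1 + (-7)·4 = -19 ≠ 0.
So rank(C) ≥ 3; since C has 3 rows, rank(C) = 3.
rank(C) = 3 = n, so the pair (A, B) is completely controllable.

3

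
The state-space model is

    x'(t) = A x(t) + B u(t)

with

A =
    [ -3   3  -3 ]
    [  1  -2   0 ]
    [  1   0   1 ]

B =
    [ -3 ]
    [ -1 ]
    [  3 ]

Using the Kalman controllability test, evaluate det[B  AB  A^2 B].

AB = [[-3], [-1], [0]]
A^2B = [[6], [-1], [-3]]
Controllability matrix C = [B  AB  A^2B] = [[-3, -3, 6], [-1, -1, -1], [3, 0, -3]]
Expanding along the first row, det(C) = (-3)·((-1)·(-3) - (-1)·0) - (-3)·((-1)·(-3) - (-1)·3) + 6·((-1)·0 - (-1)·3) = (-3)·3 - (-3)·6 + 6·3 = 27
Since det(C) ≠ 0, rank(C) = 3 and the system is completely controllable.

27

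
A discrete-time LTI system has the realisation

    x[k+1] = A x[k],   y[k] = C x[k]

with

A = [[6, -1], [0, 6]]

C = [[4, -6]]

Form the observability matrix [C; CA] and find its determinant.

CA = [[24, -40]]
Observability matrix O = [C; CA] = [[4, -6], [24, -40]]
det(O) = 4·(-40) - (-6)·24 = -160 - (-144) = -16
Since det(O) ≠ 0, rank(O) = 2 and the system is completely observable.

-16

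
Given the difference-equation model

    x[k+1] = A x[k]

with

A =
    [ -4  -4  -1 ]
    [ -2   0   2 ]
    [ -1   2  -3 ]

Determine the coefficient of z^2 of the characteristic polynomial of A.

Expand det(zI - A) for the 3×3 matrix.
p(z) = z^3 + 7z^2 - z - 52.
(Check: constant term = det(-A) = (-1)^3 det A = -52; coefficient of z^2 = -tr A = 7.)
The coefficient of z^2 is 7.

7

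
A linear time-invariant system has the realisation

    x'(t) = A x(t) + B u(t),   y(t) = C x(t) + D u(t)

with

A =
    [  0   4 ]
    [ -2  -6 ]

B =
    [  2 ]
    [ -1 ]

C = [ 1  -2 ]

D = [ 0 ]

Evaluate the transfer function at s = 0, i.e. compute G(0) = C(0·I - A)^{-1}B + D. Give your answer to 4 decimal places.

G(0) = C(-A)^{-1}B + D = -C A^{-1} B + D.
det A = 8, so A^{-1} = (1/8)·adj(A) = [[-3/4, -1/2], [1/4, 0]]
A^{-1} B = [-1, 1/2]^T
C A^{-1} B = -2
G(0) = D - C A^{-1} B = 0 - (-2) = 2

2.0000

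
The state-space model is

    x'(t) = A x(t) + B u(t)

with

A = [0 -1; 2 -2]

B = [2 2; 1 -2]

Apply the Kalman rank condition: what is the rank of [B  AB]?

2

AB = [[-1, 2], [2, 8]]
Controllability matrix C = [B  AB] = [[2, 2, -1, 2], [1, -2, 2, 8]]
Take the 2×2 submatrix of C formed by columns 1, 2: [[2, 2], [1, -2]]. Its determinant is 2·(-2) - 2·1 = -4 - 2 = -6 ≠ 0.
So rank(C) ≥ 2; since C has 2 rows, rank(C) = 2.
rank(C) = 2 = n, so the pair (A, B) is completely controllable.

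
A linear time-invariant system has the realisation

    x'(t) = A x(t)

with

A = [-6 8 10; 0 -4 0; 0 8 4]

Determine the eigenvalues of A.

det(sI - A) = s^3 - (tr A)s^2 + (M11 + M22 + M33)s - det A, where Mii is the 2×2 principal minor of A obtained by deleting row i and column i.
tr A = (-6) + (-4) + 4 = -6; M11 = (-4)·4 - 0·8 = -16 - 0 = -16; M22 = (-6)·4 - 10·0 = -24 - 0 = -24; M33 = (-6)·(-4) - 8·0 = 24 - 0 = 24; sum of minors = -16.
det A = (-6)·((-4)·4 - 0·8) - 8·(0·4 - 0·0) + 10·(0·8 - (-4)·0) = (-6)·(-16) - 8·0 + 10·0 = 96.
So p(s) = det(sI - A) = s^3 + 6s^2 - 16s - 96.
Rational-root test: any integer root divides -96. Testing small divisors, s = -4 works: p(-4) = -64 + 96 + 64 + (-96) = 0, so (s + 4) is a factor.
Dividing, p(s) = (s + 4)(s^2 + 2s - 24).
Factor s^2 + 2s - 24: two numbers with sum -2 and product -24 are 4 and -6, so s^2 + 2s - 24 = (s - 4)(s + 6).
Hence p(s) = (s - 4) (s + 4) (s + 6), with roots -6, -4, 4.
At least one eigenvalue has non-negative real part, so the system is not asymptotically stable.

-6, -4, 4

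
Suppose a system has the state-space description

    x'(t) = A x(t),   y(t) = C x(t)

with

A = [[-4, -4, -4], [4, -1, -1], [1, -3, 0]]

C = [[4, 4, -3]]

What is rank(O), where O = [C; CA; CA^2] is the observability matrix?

3

CA = [[-3, -11, -20]]
CA^2 = [[-52, 83, 23]]
Observability matrix O = [C; CA; CA^2] = [[4, 4, -3], [-3, -11, -20], [-52, 83, 23]]
det(O) = 4·((-11)·23 - (-20)·83) - 4·((-3)·23 - (-20)·(-52)) + (-3)·((-3)·83 - (-11)·(-52)) = 4·1407 - 4·(-1109) + (-3)·(-821) = 12527 ≠ 0, so rank(O) = 3.
rank(O) = 3 = n, so the pair (A, C) is completely observable.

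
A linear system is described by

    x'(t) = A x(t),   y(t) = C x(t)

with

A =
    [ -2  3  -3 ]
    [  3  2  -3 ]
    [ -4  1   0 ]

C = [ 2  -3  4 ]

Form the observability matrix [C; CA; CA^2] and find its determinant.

1897

CA = [[-29, 4, 3]]
CA^2 = [[58, -76, 75]]
Observability matrix O = [C; CA; CA^2] = [[2, -3, 4], [-29, 4, 3], [58, -76, 75]]
Expanding along the first row, det(O) = 2·(4·75 - 3·(-76)) - (-3)·((-29)·75 - 3·58) + 4·((-29)·(-76) - 4·58) = 2·528 - (-3)·(-2349) + 4·1972 = 1897
Since det(O) ≠ 0, rank(O) = 3 and the system is completely observable.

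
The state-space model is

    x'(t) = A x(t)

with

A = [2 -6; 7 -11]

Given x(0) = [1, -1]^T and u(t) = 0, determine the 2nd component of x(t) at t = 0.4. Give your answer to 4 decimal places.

det(sI - A) = s^2 - (tr A)s + det A, with tr A = 2 + (-11) = -9 and det A = 2·(-11) - (-6)·7 = -22 - (-42) = 20.
So p(s) = det(sI - A) = s^2 + 9s + 20.
Factor s^2 + 9s + 20: two numbers with sum -9 and product 20 are -4 and -5, so s^2 + 9s + 20 = (s + 4)(s + 5).
Hence p(s) = (s + 4) (s + 5), with roots -5, -4.
The eigenvalues -5, -4 are distinct and real, so A is diagonalisable and x(t) = e^{At} x(0) = V diag(e^{λ_i t}) V^{-1} x(0), where the columns of V are the eigenvectors.
λ = -5: A - (-5)I = [[7, -6], [7, -6]]. Row 1 gives 7·v1 + (-6)·v2 = 0, so take v_1 = [-6, -7]^T.
λ = -4: A - (-4)I = [[6, -6], [7, -7]]. Row 1 gives 6·v1 + (-6)·v2 = 0, so take v_2 = [1, 1]^T.
V = [v_1 v_2] = [[-6, 1], [-7, 1]] has det V = 1, so V^{-1} = adj(V)/det V = [[1, -1], [7, -6]].
Modal coordinates z(0) = V^{-1} x(0): 1·1 + (-1)·(-1) = 2; 7·1 + (-6)·(-1) = 13; so z(0) = [2, 13]^T.
x_2(t) = Σ_i (v_i)_2 · z_i(0) · e^{λ_i t} (row 2 of V times the modal terms).
x_2(0.4) = (-7)·2·e^{-5·0.4} + 1·13·e^{-4·0.4} = (-14)·0.135335 + 13·0.201897 = 0.7300.

0.7300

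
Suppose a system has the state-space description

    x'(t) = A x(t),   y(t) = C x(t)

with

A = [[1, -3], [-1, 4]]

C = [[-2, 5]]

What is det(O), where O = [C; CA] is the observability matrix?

CA = [[-7, 26]]
Observability matrix O = [C; CA] = [[-2, 5], [-7, 26]]
det(O) = (-2)·26 - 5·(-7) = -52 - (-35) = -17
Since det(O) ≠ 0, rank(O) = 2 and the system is completely observable.

-17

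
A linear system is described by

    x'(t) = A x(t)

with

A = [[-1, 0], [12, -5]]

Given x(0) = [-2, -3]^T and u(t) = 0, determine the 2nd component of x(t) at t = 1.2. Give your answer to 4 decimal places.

det(sI - A) = s^2 - (tr A)s + det A, with tr A = (-1) + (-5) = -6 and det A = (-1)·(-5) - 0·12 = 5 - 0 = 5.
So p(s) = det(sI - A) = s^2 + 6s + 5.
Factor s^2 + 6s + 5: two numbers with sum -6 and product 5 are -1 and -5, so s^2 + 6s + 5 = (s + 1)(s + 5).
Hence p(s) = (s + 1) (s + 5), with roots -5, -1.
The eigenvalues -5, -1 are distinct and real, so A is diagonalisable and x(t) = e^{At} x(0) = V diag(e^{λ_i t}) V^{-1} x(0), where the columns of V are the eigenvectors.
λ = -5: A - (-5)I = [[4, 0], [12, 0]]. Row 1 gives 4·v1 + 0·v2 = 0, so take v_1 = [0, -1]^T.
λ = -1: A - (-1)I = [[0, 0], [12, -4]]. Row 2 gives 12·v1 + (-4)·v2 = 0, so take v_2 = [-1, -3]^T.
V = [v_1 v_2] = [[0, -1], [-1, -3]] has det V = -1, so V^{-1} = adj(V)/det V = [[3, -1], [-1, 0]].
Modal coordinates z(0) = V^{-1} x(0): 3·(-2) + (-1)·(-3) = -3; (-1)·(-2) + 0·(-3) = 2; so z(0) = [-3, 2]^T.
x_2(t) = Σ_i (v_i)_2 · z_i(0) · e^{λ_i t} (row 2 of V times the modal terms).
x_2(1.2) = (-1)·(-3)·e^{-5·1.2} + (-3)·2·e^{-1·1.2} = 3·0.002479 + (-6)·0.301194 = -1.7997.

-1.7997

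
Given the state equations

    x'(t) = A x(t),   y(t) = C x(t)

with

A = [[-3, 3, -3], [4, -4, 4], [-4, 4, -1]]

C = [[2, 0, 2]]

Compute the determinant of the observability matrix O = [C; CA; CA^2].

CA = [[-14, 14, -8]]
CA^2 = [[130, -130, 106]]
Observability matrix O = [C; CA; CA^2] = [[2, 0, 2], [-14, 14, -8], [130, -130, 106]]
Expanding along the first row, det(O) = 2·(14·106 - (-8)·(-130)) - 0·((-14)·106 - (-8)·130) + 2·((-14)·(-130) - 14·130) = 2·444 - 0·(-444) + 2·0 = 888
Since det(O) ≠ 0, rank(O) = 3 and the system is completely observable.

888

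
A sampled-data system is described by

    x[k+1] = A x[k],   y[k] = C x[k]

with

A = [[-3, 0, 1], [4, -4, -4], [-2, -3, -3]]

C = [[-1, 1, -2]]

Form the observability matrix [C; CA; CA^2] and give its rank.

CA = [[11, 2, 1]]
CA^2 = [[-27, -11, 0]]
Observability matrix O = [C; CA; CA^2] = [[-1, 1, -2], [11, 2, 1], [-27, -11, 0]]
det(O) = (-1)·(2·0 - 1·(-11)) - 1·(11·0 - 1·(-27)) + (-2)·(11·(-11) - 2·(-27)) = (-1)·11 - 1·27 + (-2)·(-67) = 96 ≠ 0, so rank(O) = 3.
rank(O) = 3 = n, so the pair (A, C) is completely observable.

3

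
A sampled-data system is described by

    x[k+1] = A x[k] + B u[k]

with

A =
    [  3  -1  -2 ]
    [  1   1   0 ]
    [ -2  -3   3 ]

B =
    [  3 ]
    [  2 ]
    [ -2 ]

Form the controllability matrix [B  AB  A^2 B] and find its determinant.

AB = [[11], [5], [-18]]
A^2B = [[64], [16], [-91]]
Controllability matrix C = [B  AB  A^2B] = [[3, 11, 64], [2, 5, 16], [-2, -18, -91]]
Expanding along the first row, det(C) = 3·(5·(-91) - 16·(-18)) - 11·(2·(-91) - 16·(-2)) + 64·(2·(-18) - 5·(-2)) = 3·(-167) - 11·(-150) + 64·(-26) = -515
Since det(C) ≠ 0, rank(C) = 3 and the system is completely controllable.

-515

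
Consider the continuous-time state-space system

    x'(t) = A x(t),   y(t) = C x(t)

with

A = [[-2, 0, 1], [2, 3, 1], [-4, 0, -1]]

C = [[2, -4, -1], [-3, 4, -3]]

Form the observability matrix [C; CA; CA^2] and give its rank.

CA = [[-8, -12, -1], [26, 12, 4]]
CA^2 = [[-4, -36, -19], [-44, 36, 34]]
Observability matrix O = [C; CA; CA^2] = [[2, -4, -1], [-3, 4, -3], [-8, -12, -1], [26, 12, 4], [-4, -36, -19], [-44, 36, 34]]
Take the 3×3 submatrix of O formed by rows 1, 2, 3: [[2, -4, -1], [-3, 4, -3], [-8, -12, -1]]. Its determinant is 2·(4·(-1) - (-3)·(-12)) - (-4)·((-3)·(-1) - (-3)·(-8)) + (-1)·((-3)·(-12) - 4·(-8)) = 2·(-40) - (-4)·(-21) + (-1)·68 = -232 ≠ 0.
So rank(O) ≥ 3; since O has 3 columns, rank(O) = 3.
rank(O) = 3 = n, so the pair (A, C) is completely observable.

3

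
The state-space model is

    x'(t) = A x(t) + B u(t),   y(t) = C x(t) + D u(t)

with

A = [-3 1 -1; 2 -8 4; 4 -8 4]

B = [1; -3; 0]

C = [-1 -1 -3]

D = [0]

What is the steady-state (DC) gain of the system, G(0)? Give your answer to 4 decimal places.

-31.0000

G(0) = C(-A)^{-1}B + D = -C A^{-1} B + D.
det A = -8, so A^{-1} = (1/-8)·adj(A) = [[0, -1/2, 1/2], [-1, 1, -5/4], [-2, 5/2, -11/4]]
A^{-1} B = [3/2, -4, -19/2]^T
C A^{-1} B = 31
G(0) = D - C A^{-1} B = 0 - (31) = -31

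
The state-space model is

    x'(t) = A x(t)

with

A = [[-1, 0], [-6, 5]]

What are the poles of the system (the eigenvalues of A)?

-1, 5

det(sI - A) = s^2 - (tr A)s + det A, with tr A = (-1) + 5 = 4 and det A = (-1)·5 - 0·(-6) = -5 - 0 = -5.
So p(s) = det(sI - A) = s^2 - 4s - 5.
Factor s^2 - 4s - 5: two numbers with sum 4 and product -5 are 5 and -1, so s^2 - 4s - 5 = (s - 5)(s + 1).
Hence p(s) = (s - 5) (s + 1), with roots -1, 5.
At least one eigenvalue has non-negative real part, so the system is not asymptotically stable.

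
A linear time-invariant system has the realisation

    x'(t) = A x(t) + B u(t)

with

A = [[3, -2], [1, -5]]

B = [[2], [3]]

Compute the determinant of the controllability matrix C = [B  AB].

-26

AB = [[0], [-13]]
Controllability matrix C = [B  AB] = [[2, 0], [3, -13]]
det(C) = 2·(-13) - 0·3 = -26 - 0 = -26
Since det(C) ≠ 0, rank(C) = 2 and the system is completely controllable.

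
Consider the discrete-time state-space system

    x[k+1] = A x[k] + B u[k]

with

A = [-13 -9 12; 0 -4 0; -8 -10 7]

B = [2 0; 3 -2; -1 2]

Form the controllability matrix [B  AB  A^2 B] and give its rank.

2

AB = [[-65, 42], [-12, 8], [-53, 34]]
A^2B = [[317, -210], [48, -32], [269, -178]]
Controllability matrix C = [B  AB  A^2B] = [[2, 0, -65, 42, 317, -210], [3, -2, -12, 8, 48, -32], [-1, 2, -53, 34, 269, -178]]
The rows r1, r2, r3 of C are linearly dependent: -r1 + r2 + r3 = 0 (check each entry), so rank(C) ≤ 2.
The 2×2 minor from rows 1, 2, columns 1, 2 is 2·(-2) - 0·3 = -4 - 0 = -4 ≠ 0, so rank(C) = 2.
rank(C) = 2 < n = 3, so the pair (A, B) is not completely controllable.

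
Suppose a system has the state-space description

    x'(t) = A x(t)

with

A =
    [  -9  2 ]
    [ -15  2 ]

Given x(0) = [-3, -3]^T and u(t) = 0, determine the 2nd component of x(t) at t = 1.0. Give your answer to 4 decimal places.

det(sI - A) = s^2 - (tr A)s + det A, with tr A = (-9) + 2 = -7 and det A = (-9)·2 - 2·(-15) = -18 - (-30) = 12.
So p(s) = det(sI - A) = s^2 + 7s + 12.
Factor s^2 + 7s + 12: two numbers with sum -7 and product 12 are -3 and -4, so s^2 + 7s + 12 = (s + 3)(s + 4).
Hence p(s) = (s + 3) (s + 4), with roots -4, -3.
The eigenvalues -4, -3 are distinct and real, so A is diagonalisable and x(t) = e^{At} x(0) = V diag(e^{λ_i t}) V^{-1} x(0), where the columns of V are the eigenvectors.
λ = -4: A - (-4)I = [[-5, 2], [-15, 6]]. Row 1 gives (-5)·v1 + 2·v2 = 0, so take v_1 = [-2, -5]^T.
λ = -3: A - (-3)I = [[-6, 2], [-15, 5]]. Row 1 gives (-6)·v1 + 2·v2 = 0, so take v_2 = [1, 3]^T.
V = [v_1 v_2] = [[-2, 1], [-5, 3]] has det V = -1, so V^{-1} = adj(V)/det V = [[-3, 1], [-5, 2]].
Modal coordinates z(0) = V^{-1} x(0): (-3)·(-3) + 1·(-3) = 6; (-5)·(-3) + 2·(-3) = 9; so z(0) = [6, 9]^T.
x_2(t) = Σ_i (v_i)_2 · z_i(0) · e^{λ_i t} (row 2 of V times the modal terms).
x_2(1.0) = (-5)·6·e^{-4·1.0} + 3·9·e^{-3·1.0} = (-30)·0.018316 + 27·0.049787 = 0.7948.

0.7948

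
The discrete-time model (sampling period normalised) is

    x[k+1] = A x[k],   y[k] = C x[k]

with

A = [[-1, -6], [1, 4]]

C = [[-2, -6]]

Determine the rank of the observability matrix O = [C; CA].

CA = [[-4, -12]]
Observability matrix O = [C; CA] = [[-2, -6], [-4, -12]]
Every row of O is a scalar multiple of row 1 = [-2, -6] (multipliers 1, 2), so the rows span a one-dimensional space.
O ≠ 0, hence rank(O) = 1.
rank(O) = 1 < n = 2, so the pair (A, C) is not completely observable.

1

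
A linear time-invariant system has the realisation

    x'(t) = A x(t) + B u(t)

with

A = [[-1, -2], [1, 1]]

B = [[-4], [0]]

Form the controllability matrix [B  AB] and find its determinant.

AB = [[4], [-4]]
Controllability matrix C = [B  AB] = [[-4, 4], [0, -4]]
det(C) = (-4)·(-4) - 4·0 = 16 - 0 = 16
Since det(C) ≠ 0, rank(C) = 2 and the system is completely controllable.

16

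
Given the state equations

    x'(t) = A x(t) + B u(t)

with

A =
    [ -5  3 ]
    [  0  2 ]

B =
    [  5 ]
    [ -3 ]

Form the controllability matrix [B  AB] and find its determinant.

AB = [[-34], [-6]]
Controllability matrix C = [B  AB] = [[5, -34], [-3, -6]]
det(C) = 5·(-6) - (-34)·(-3) = -30 - 102 = -132
Since det(C) ≠ 0, rank(C) = 2 and the system is completely controllable.

-132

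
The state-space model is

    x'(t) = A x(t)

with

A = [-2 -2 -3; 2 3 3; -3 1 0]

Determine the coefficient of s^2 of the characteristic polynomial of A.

Expand det(sI - A) for the 3×3 matrix.
p(s) = s^3 - s^2 - 14s + 9.
(Check: constant term = det(-A) = (-1)^3 det A = 9; coefficient of s^2 = -tr A = -1.)
The coefficient of s^2 is -1.

-1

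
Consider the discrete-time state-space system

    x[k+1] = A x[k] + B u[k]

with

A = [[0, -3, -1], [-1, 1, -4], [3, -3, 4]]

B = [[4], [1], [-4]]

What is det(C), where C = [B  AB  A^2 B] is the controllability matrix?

AB = [[1], [13], [-7]]
A^2B = [[-32], [40], [-64]]
Controllability matrix C = [B  AB  A^2B] = [[4, 1, -32], [1, 13, 40], [-4, -7, -64]]
Expanding along the first row, det(C) = 4·(13·(-64) - 40·(-7)) - 1·(1·(-64) - 40·(-4)) + (-32)·(1·(-7) - 13·(-4)) = 4·(-552) - 1·96 + (-32)·45 = -3744
Since det(C) ≠ 0, rank(C) = 3 and the system is completely controllable.

-3744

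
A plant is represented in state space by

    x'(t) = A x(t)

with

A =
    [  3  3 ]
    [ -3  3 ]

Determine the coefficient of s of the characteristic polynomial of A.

-6

For a 2×2 matrix, det(sI - A) = s^2 - (tr A)s + det A.
tr A = 6, det A = 18.
So p(s) = s^2 - 6s + 18.
The coefficient of s is -6.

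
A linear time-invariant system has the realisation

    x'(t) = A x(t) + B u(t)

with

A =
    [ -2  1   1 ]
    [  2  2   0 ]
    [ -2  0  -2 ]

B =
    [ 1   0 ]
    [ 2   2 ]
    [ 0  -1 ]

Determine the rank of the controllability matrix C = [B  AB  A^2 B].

3

AB = [[0, 1], [6, 4], [-2, 2]]
A^2B = [[4, 4], [12, 10], [4, -6]]
Controllability matrix C = [B  AB  A^2B] = [[1, 0, 0, 1, 4, 4], [2, 2, 6, 4, 12, 10], [0, -1, -2, 2, 4, -6]]
Take the 3×3 submatrix of C formed by columns 1, 2, 3: [[1, 0, 0], [2, 2, 6], [0, -1, -2]]. Its determinant is 1·(2·(-2) - 6·(-1)) - 0·(2·(-2) - 6·0) + 0·(2·(-1) - 2·0) = 1·2 - 0·(-4) + 0·(-2) = 2 ≠ 0.
So rank(C) ≥ 3; since C has 3 rows, rank(C) = 3.
rank(C) = 3 = n, so the pair (A, B) is completely controllable.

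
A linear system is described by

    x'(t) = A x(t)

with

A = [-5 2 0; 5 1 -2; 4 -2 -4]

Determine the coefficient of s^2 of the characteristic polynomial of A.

8

Expand det(sI - A) for the 3×3 matrix.
p(s) = s^3 + 8s^2 - 3s - 64.
(Check: constant term = det(-A) = (-1)^3 det A = -64; coefficient of s^2 = -tr A = 8.)
The coefficient of s^2 is 8.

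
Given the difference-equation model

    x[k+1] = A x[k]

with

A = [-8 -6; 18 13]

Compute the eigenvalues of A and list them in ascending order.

det(zI - A) = z^2 - (tr A)z + det A, with tr A = (-8) + 13 = 5 and det A = (-8)·13 - (-6)·18 = -104 - (-108) = 4.
So p(z) = det(zI - A) = z^2 - 5z + 4.
Factor z^2 - 5z + 4: two numbers with sum 5 and product 4 are 4 and 1, so z^2 - 5z + 4 = (z - 4)(z - 1).
Hence p(z) = (z - 4) (z - 1), with roots 1, 4.

1, 4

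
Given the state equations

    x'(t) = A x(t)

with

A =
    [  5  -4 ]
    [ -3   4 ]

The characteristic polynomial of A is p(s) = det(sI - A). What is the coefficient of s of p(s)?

For a 2×2 matrix, det(sI - A) = s^2 - (tr A)s + det A.
tr A = 9, det A = 8.
So p(s) = s^2 - 9s + 8.
The coefficient of s is -9.

-9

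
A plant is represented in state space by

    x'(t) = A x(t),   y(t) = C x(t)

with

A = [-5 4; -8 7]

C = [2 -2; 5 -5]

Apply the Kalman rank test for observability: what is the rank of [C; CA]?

1

CA = [[6, -6], [15, -15]]
Observability matrix O = [C; CA] = [[2, -2], [5, -5], [6, -6], [15, -15]]
Every row of O is a scalar multiple of row 1 = [2, -2] (multipliers 1, 5/2, 3, 15/2), so the rows span a one-dimensional space.
O ≠ 0, hence rank(O) = 1.
rank(O) = 1 < n = 2, so the pair (A, C) is not completely observable.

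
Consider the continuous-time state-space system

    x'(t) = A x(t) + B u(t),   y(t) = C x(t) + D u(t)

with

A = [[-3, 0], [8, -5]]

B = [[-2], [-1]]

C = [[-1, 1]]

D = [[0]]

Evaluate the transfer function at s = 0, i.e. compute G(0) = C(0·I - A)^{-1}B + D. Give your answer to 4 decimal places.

-0.6000

G(0) = C(-A)^{-1}B + D = -C A^{-1} B + D.
det A = 15, so A^{-1} = (1/15)·adj(A) = [[-1/3, 0], [-8/15, -1/5]]
A^{-1} B = [2/3, 19/15]^T
C A^{-1} B = 3/5
G(0) = D - C A^{-1} B = 0 - (3/5) = -3/5 ≈ -0.6000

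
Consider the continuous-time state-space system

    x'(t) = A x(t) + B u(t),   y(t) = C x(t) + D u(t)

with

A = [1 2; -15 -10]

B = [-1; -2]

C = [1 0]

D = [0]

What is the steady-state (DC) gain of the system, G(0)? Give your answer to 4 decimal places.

-0.7000

G(0) = C(-A)^{-1}B + D = -C A^{-1} B + D.
det A = 20, so A^{-1} = (1/20)·adj(A) = [[-1/2, -1/10], [3/4, 1/20]]
A^{-1} B = [7/10, -17/20]^T
C A^{-1} B = 7/10
G(0) = D - C A^{-1} B = 0 - (7/10) = -7/10 ≈ -0.7000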